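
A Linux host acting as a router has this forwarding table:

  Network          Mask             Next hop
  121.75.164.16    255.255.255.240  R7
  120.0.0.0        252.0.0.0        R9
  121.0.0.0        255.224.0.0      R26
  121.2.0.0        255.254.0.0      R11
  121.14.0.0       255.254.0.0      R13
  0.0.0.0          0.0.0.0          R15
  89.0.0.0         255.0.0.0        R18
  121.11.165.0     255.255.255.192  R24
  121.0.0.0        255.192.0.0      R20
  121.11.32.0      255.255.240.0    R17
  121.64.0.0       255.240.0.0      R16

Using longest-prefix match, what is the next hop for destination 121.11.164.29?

R26

Routes whose prefix contains 121.11.164.29:
  0.0.0.0/0 (default, matches everything) -> R15
  120.0.0.0/6 (120.0.0.0 - 123.255.255.255) -> R9
  121.0.0.0/10 (121.0.0.0 - 121.63.255.255) -> R20
  121.0.0.0/11 (121.0.0.0 - 121.31.255.255) -> R26
More-specific entries that do NOT match:
  121.75.164.16/28 (121.75.164.16 - 121.75.164.31) does not contain 121.11.164.29
  121.11.165.0/26 (121.11.165.0 - 121.11.165.63) does not contain 121.11.164.29
  121.11.32.0/20 (121.11.32.0 - 121.11.47.255) does not contain 121.11.164.29
  121.2.0.0/15 (121.2.0.0 - 121.3.255.255) does not contain 121.11.164.29
  121.14.0.0/15 (121.14.0.0 - 121.15.255.255) does not contain 121.11.164.29
  121.64.0.0/12 (121.64.0.0 - 121.79.255.255) does not contain 121.11.164.29
Longest matching prefix is /11 -> next hop R26.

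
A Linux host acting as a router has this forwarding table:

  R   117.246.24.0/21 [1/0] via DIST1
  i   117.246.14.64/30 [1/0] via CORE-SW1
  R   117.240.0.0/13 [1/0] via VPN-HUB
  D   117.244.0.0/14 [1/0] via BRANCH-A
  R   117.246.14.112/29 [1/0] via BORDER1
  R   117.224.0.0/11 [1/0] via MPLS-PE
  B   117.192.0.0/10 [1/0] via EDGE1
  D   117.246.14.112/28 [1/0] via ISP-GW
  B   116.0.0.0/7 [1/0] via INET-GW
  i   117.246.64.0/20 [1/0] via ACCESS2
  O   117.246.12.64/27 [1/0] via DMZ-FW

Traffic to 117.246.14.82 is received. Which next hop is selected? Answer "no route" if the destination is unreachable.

Routes whose prefix contains 117.246.14.82:
  116.0.0.0/7 (116.0.0.0 - 117.255.255.255) -> INET-GW
  117.192.0.0/10 (117.192.0.0 - 117.255.255.255) -> EDGE1
  117.224.0.0/11 (117.224.0.0 - 117.255.255.255) -> MPLS-PE
  117.240.0.0/13 (117.240.0.0 - 117.247.255.255) -> VPN-HUB
  117.244.0.0/14 (117.244.0.0 - 117.247.255.255) -> BRANCH-A
More-specific entries that do NOT match:
  117.246.14.64/30 (117.246.14.64 - 117.246.14.67) does not contain 117.246.14.82
  117.246.14.112/29 (117.246.14.112 - 117.246.14.119) does not contain 117.246.14.82
  117.246.14.112/28 (117.246.14.112 - 117.246.14.127) does not contain 117.246.14.82
  117.246.12.64/27 (117.246.12.64 - 117.246.12.95) does not contain 117.246.14.82
  117.246.24.0/21 (117.246.24.0 - 117.246.31.255) does not contain 117.246.14.82
  117.246.64.0/20 (117.246.64.0 - 117.246.79.255) does not contain 117.246.14.82
Longest matching prefix is /14 -> next hop BRANCH-A.

BRANCH-A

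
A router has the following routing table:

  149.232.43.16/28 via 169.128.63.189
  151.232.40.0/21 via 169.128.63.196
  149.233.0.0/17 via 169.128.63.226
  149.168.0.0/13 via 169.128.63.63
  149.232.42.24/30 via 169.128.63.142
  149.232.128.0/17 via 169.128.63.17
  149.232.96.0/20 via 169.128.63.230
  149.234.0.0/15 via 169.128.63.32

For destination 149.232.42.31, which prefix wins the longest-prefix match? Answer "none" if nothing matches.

none

149.232.42.31 is outside every listed prefix and there is no default route.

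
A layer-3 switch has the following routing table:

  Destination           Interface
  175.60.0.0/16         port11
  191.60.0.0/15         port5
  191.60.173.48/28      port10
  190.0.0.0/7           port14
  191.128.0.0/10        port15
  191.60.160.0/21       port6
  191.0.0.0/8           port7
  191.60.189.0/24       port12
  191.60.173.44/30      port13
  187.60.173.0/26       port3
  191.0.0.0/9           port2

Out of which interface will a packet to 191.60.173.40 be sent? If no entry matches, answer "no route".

port5

Routes whose prefix contains 191.60.173.40:
  190.0.0.0/7 (190.0.0.0 - 191.255.255.255) -> port14
  191.0.0.0/8 (191.0.0.0 - 191.255.255.255) -> port7
  191.0.0.0/9 (191.0.0.0 - 191.127.255.255) -> port2
  191.60.0.0/15 (191.60.0.0 - 191.61.255.255) -> port5
More-specific entries that do NOT match:
  191.60.173.44/30 (191.60.173.44 - 191.60.173.47) does not contain 191.60.173.40
  191.60.173.48/28 (191.60.173.48 - 191.60.173.63) does not contain 191.60.173.40
  187.60.173.0/26 (187.60.173.0 - 187.60.173.63) does not contain 191.60.173.40
  191.60.189.0/24 (191.60.189.0 - 191.60.189.255) does not contain 191.60.173.40
  191.60.160.0/21 (191.60.160.0 - 191.60.167.255) does not contain 191.60.173.40
  175.60.0.0/16 (175.60.0.0 - 175.60.255.255) does not contain 191.60.173.40
Longest matching prefix is /15 -> interface port5.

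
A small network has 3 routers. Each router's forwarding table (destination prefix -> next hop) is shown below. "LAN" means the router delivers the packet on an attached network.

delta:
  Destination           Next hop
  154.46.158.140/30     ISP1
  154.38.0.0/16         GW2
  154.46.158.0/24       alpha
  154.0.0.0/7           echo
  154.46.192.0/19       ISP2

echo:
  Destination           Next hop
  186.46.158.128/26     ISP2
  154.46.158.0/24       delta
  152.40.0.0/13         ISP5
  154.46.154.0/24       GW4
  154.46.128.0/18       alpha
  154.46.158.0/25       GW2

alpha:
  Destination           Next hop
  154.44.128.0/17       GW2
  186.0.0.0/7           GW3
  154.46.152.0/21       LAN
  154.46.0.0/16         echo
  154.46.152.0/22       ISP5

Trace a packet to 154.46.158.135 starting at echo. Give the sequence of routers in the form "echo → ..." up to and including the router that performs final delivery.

At echo: longest match for 154.46.158.135 is 154.46.158.0/24 -> delta
At delta: longest match for 154.46.158.135 is 154.46.158.0/24 -> alpha
At alpha: longest match for 154.46.158.135 is 154.46.152.0/21 -> LAN

echo → delta → alpha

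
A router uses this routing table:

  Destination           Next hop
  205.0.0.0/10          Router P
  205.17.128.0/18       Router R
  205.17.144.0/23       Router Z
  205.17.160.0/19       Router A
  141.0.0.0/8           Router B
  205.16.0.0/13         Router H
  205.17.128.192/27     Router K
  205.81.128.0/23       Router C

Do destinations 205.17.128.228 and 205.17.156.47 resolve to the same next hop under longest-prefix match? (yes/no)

205.17.128.228: longest match 205.17.128.0/18 -> Router R
205.17.156.47: longest match 205.17.128.0/18 -> Router R

yes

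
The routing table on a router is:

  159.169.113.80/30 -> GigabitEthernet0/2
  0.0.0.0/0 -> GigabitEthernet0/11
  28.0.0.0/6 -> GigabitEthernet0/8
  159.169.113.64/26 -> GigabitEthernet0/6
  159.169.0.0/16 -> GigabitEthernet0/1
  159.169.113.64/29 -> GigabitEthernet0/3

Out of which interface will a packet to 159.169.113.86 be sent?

GigabitEthernet0/6

Routes whose prefix contains 159.169.113.86:
  0.0.0.0/0 (default, matches everything) -> GigabitEthernet0/11
  159.169.0.0/16 (159.169.0.0 - 159.169.255.255) -> GigabitEthernet0/1
  159.169.113.64/26 (159.169.113.64 - 159.169.113.127) -> GigabitEthernet0/6
More-specific entries that do NOT match:
  159.169.113.80/30 (159.169.113.80 - 159.169.113.83) does not contain 159.169.113.86
  159.169.113.64/29 (159.169.113.64 - 159.169.113.71) does not contain 159.169.113.86
Longest matching prefix is /26 -> interface GigabitEthernet0/6.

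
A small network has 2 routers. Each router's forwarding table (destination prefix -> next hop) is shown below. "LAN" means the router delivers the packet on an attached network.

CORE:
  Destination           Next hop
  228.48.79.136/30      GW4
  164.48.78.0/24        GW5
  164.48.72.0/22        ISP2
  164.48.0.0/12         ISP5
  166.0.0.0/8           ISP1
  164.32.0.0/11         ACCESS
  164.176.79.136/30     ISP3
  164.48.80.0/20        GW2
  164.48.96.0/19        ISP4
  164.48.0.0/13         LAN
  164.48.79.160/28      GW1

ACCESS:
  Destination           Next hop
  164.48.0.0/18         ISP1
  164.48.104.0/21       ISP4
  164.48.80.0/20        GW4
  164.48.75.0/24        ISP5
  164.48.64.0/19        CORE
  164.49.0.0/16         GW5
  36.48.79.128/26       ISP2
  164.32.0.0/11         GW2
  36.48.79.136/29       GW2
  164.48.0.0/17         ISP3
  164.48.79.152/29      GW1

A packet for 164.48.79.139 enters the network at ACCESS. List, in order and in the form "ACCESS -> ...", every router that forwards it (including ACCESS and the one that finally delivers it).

At ACCESS: longest match for 164.48.79.139 is 164.48.64.0/19 -> CORE
At CORE: longest match for 164.48.79.139 is 164.48.0.0/13 -> LAN

ACCESS -> CORE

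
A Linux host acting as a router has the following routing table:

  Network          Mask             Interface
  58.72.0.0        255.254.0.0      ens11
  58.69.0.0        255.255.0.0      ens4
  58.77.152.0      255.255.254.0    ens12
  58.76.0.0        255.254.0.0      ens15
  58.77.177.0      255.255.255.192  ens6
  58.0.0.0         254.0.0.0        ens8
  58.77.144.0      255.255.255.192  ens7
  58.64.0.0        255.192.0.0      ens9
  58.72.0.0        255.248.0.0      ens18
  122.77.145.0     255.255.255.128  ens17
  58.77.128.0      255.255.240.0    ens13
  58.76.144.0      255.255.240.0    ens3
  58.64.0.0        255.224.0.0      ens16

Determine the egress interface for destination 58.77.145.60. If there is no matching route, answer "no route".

Routes whose prefix contains 58.77.145.60:
  58.0.0.0/7 (58.0.0.0 - 59.255.255.255) -> ens8
  58.64.0.0/10 (58.64.0.0 - 58.127.255.255) -> ens9
  58.64.0.0/11 (58.64.0.0 - 58.95.255.255) -> ens16
  58.72.0.0/13 (58.72.0.0 - 58.79.255.255) -> ens18
  58.76.0.0/15 (58.76.0.0 - 58.77.255.255) -> ens15
More-specific entries that do NOT match:
  58.77.177.0/26 (58.77.177.0 - 58.77.177.63) does not contain 58.77.145.60
  58.77.144.0/26 (58.77.144.0 - 58.77.144.63) does not contain 58.77.145.60
  122.77.145.0/25 (122.77.145.0 - 122.77.145.127) does not contain 58.77.145.60
  58.77.152.0/23 (58.77.152.0 - 58.77.153.255) does not contain 58.77.145.60
  58.77.128.0/20 (58.77.128.0 - 58.77.143.255) does not contain 58.77.145.60
  58.76.144.0/20 (58.76.144.0 - 58.76.159.255) does not contain 58.77.145.60
  58.69.0.0/16 (58.69.0.0 - 58.69.255.255) does not contain 58.77.145.60
Longest matching prefix is /15 -> interface ens15.

ens15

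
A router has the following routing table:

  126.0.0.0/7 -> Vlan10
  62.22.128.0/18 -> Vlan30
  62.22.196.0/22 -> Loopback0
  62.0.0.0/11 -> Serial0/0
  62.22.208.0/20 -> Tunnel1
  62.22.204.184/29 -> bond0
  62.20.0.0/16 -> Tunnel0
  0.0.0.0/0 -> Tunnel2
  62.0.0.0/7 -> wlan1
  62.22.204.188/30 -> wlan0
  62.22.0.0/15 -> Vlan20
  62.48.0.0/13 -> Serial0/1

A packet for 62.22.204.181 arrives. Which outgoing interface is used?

Routes whose prefix contains 62.22.204.181:
  0.0.0.0/0 (default, matches everything) -> Tunnel2
  62.0.0.0/7 (62.0.0.0 - 63.255.255.255) -> wlan1
  62.0.0.0/11 (62.0.0.0 - 62.31.255.255) -> Serial0/0
  62.22.0.0/15 (62.22.0.0 - 62.23.255.255) -> Vlan20
More-specific entries that do NOT match:
  62.22.204.188/30 (62.22.204.188 - 62.22.204.191) does not contain 62.22.204.181
  62.22.204.184/29 (62.22.204.184 - 62.22.204.191) does not contain 62.22.204.181
  62.22.196.0/22 (62.22.196.0 - 62.22.199.255) does not contain 62.22.204.181
  62.22.208.0/20 (62.22.208.0 - 62.22.223.255) does not contain 62.22.204.181
  62.22.128.0/18 (62.22.128.0 - 62.22.191.255) does not contain 62.22.204.181
  62.20.0.0/16 (62.20.0.0 - 62.20.255.255) does not contain 62.22.204.181
Longest matching prefix is /15 -> interface Vlan20.

Vlan20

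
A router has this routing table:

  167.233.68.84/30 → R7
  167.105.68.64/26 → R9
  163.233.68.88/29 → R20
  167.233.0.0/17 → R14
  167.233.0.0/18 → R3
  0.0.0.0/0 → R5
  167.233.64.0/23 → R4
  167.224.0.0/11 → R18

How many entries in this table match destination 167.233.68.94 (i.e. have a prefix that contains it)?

Prefixes containing 167.233.68.94:
  0.0.0.0/0 (default, matches everything)
  167.224.0.0/11 (167.224.0.0 - 167.255.255.255)
  167.233.0.0/17 (167.233.0.0 - 167.233.127.255)
Total matching entries: 3.

3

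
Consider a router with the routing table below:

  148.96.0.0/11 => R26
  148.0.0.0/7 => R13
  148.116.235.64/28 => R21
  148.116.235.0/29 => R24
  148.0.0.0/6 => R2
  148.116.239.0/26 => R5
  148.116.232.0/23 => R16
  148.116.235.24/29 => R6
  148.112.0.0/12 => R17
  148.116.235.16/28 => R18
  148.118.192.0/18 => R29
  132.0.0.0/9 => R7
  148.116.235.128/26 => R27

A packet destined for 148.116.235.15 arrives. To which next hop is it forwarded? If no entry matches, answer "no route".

R17

Routes whose prefix contains 148.116.235.15:
  148.0.0.0/6 (148.0.0.0 - 151.255.255.255) -> R2
  148.0.0.0/7 (148.0.0.0 - 149.255.255.255) -> R13
  148.96.0.0/11 (148.96.0.0 - 148.127.255.255) -> R26
  148.112.0.0/12 (148.112.0.0 - 148.127.255.255) -> R17
More-specific entries that do NOT match:
  148.116.235.0/29 (148.116.235.0 - 148.116.235.7) does not contain 148.116.235.15
  148.116.235.24/29 (148.116.235.24 - 148.116.235.31) does not contain 148.116.235.15
  148.116.235.64/28 (148.116.235.64 - 148.116.235.79) does not contain 148.116.235.15
  148.116.235.16/28 (148.116.235.16 - 148.116.235.31) does not contain 148.116.235.15
  148.116.239.0/26 (148.116.239.0 - 148.116.239.63) does not contain 148.116.235.15
  148.116.235.128/26 (148.116.235.128 - 148.116.235.191) does not contain 148.116.235.15
  148.116.232.0/23 (148.116.232.0 - 148.116.233.255) does not contain 148.116.235.15
  148.118.192.0/18 (148.118.192.0 - 148.118.255.255) does not contain 148.116.235.15
Longest matching prefix is /12 -> next hop R17.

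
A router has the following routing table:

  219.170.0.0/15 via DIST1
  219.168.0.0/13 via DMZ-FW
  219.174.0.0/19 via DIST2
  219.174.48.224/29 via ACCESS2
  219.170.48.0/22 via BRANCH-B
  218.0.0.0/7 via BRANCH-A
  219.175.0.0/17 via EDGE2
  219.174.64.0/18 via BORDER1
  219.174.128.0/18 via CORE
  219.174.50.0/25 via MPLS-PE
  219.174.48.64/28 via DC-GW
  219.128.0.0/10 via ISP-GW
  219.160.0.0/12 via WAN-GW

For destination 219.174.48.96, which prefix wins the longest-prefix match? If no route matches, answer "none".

219.168.0.0/13

Entries matching 219.174.48.96:
  218.0.0.0/7 (218.0.0.0 - 219.255.255.255)
  219.128.0.0/10 (219.128.0.0 - 219.191.255.255)
  219.160.0.0/12 (219.160.0.0 - 219.175.255.255)
  219.168.0.0/13 (219.168.0.0 - 219.175.255.255)
Most specific is 219.168.0.0/13.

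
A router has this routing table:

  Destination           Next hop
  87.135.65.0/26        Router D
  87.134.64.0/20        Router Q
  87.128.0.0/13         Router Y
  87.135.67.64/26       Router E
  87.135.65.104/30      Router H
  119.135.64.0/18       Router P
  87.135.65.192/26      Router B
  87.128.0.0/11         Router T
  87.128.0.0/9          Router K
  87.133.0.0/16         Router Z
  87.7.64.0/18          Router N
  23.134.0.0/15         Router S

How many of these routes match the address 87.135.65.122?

3

Prefixes containing 87.135.65.122:
  87.128.0.0/9 (87.128.0.0 - 87.255.255.255)
  87.128.0.0/11 (87.128.0.0 - 87.159.255.255)
  87.128.0.0/13 (87.128.0.0 - 87.135.255.255)
Total matching entries: 3.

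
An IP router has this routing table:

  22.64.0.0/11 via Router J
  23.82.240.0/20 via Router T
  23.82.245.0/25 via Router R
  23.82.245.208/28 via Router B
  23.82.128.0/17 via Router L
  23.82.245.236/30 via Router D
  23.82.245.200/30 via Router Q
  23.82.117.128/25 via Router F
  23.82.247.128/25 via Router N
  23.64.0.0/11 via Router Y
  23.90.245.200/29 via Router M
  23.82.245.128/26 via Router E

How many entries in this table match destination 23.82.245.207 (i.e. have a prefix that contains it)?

3

Prefixes containing 23.82.245.207:
  23.64.0.0/11 (23.64.0.0 - 23.95.255.255)
  23.82.128.0/17 (23.82.128.0 - 23.82.255.255)
  23.82.240.0/20 (23.82.240.0 - 23.82.255.255)
Total matching entries: 3.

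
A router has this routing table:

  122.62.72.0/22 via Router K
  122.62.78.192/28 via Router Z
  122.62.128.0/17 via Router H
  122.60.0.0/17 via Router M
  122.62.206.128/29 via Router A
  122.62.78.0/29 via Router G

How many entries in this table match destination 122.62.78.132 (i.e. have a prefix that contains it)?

No listed prefix contains 122.62.78.132.
Total matching entries: 0.

0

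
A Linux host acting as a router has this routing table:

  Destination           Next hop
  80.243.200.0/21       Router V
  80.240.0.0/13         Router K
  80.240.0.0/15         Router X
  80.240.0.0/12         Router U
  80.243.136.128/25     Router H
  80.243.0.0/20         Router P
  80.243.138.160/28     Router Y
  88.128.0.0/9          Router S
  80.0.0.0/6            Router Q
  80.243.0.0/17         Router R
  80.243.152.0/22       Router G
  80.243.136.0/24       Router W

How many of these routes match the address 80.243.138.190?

Prefixes containing 80.243.138.190:
  80.0.0.0/6 (80.0.0.0 - 83.255.255.255)
  80.240.0.0/12 (80.240.0.0 - 80.255.255.255)
  80.240.0.0/13 (80.240.0.0 - 80.247.255.255)
Total matching entries: 3.

3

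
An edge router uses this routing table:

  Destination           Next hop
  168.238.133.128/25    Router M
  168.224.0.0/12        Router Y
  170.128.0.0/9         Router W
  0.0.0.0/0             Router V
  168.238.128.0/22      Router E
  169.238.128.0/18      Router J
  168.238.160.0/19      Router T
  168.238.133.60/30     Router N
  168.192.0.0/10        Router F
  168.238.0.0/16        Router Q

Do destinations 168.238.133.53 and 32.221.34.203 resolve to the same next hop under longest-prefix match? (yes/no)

168.238.133.53: longest match 168.238.0.0/16 -> Router Q
32.221.34.203: longest match 0.0.0.0/0 -> Router V

no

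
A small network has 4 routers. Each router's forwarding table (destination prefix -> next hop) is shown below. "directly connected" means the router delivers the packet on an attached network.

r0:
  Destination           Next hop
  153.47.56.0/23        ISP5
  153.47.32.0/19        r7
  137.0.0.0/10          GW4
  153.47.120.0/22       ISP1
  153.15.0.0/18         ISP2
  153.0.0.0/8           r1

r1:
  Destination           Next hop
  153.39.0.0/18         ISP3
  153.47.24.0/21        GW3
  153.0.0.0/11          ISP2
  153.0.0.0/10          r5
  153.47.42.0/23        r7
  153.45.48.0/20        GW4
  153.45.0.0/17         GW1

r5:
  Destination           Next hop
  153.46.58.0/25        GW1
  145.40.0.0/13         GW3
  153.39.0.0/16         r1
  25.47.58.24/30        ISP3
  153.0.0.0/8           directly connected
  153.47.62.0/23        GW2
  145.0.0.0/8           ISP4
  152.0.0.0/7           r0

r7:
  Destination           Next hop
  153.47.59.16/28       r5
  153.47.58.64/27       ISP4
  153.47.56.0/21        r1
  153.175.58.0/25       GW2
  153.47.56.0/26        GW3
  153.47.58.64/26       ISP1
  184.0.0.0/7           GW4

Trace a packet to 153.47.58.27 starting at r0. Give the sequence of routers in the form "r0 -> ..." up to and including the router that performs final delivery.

At r0: longest match for 153.47.58.27 is 153.47.32.0/19 -> r7
At r7: longest match for 153.47.58.27 is 153.47.56.0/21 -> r1
At r1: longest match for 153.47.58.27 is 153.0.0.0/10 -> r5
At r5: longest match for 153.47.58.27 is 153.0.0.0/8 -> directly connected

r0 -> r7 -> r1 -> r5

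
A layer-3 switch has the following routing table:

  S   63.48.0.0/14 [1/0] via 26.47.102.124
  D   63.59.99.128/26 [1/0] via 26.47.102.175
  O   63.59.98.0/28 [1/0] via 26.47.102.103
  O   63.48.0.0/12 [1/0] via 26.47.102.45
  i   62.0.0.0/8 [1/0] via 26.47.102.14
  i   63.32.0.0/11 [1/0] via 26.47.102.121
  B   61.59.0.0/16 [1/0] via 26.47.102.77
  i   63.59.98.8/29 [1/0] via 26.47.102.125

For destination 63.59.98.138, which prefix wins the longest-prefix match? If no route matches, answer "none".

63.48.0.0/12

Entries matching 63.59.98.138:
  63.32.0.0/11 (63.32.0.0 - 63.63.255.255)
  63.48.0.0/12 (63.48.0.0 - 63.63.255.255)
Most specific is 63.48.0.0/12.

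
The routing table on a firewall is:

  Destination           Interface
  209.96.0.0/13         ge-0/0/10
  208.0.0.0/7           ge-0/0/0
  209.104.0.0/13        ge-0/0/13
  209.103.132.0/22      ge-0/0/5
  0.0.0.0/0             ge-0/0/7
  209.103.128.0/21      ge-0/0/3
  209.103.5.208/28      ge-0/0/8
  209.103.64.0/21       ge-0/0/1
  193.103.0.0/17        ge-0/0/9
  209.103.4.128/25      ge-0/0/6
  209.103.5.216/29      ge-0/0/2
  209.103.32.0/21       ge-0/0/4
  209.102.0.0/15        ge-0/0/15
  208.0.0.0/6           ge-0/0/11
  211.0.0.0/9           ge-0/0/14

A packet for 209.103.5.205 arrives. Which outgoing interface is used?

Routes whose prefix contains 209.103.5.205:
  0.0.0.0/0 (default, matches everything) -> ge-0/0/7
  208.0.0.0/6 (208.0.0.0 - 211.255.255.255) -> ge-0/0/11
  208.0.0.0/7 (208.0.0.0 - 209.255.255.255) -> ge-0/0/0
  209.96.0.0/13 (209.96.0.0 - 209.103.255.255) -> ge-0/0/10
  209.102.0.0/15 (209.102.0.0 - 209.103.255.255) -> ge-0/0/15
More-specific entries that do NOT match:
  209.103.5.216/29 (209.103.5.216 - 209.103.5.223) does not contain 209.103.5.205
  209.103.5.208/28 (209.103.5.208 - 209.103.5.223) does not contain 209.103.5.205
  209.103.4.128/25 (209.103.4.128 - 209.103.4.255) does not contain 209.103.5.205
  209.103.132.0/22 (209.103.132.0 - 209.103.135.255) does not contain 209.103.5.205
  209.103.128.0/21 (209.103.128.0 - 209.103.135.255) does not contain 209.103.5.205
  209.103.64.0/21 (209.103.64.0 - 209.103.71.255) does not contain 209.103.5.205
  209.103.32.0/21 (209.103.32.0 - 209.103.39.255) does not contain 209.103.5.205
  193.103.0.0/17 (193.103.0.0 - 193.103.127.255) does not contain 209.103.5.205
Longest matching prefix is /15 -> interface ge-0/0/15.

ge-0/0/15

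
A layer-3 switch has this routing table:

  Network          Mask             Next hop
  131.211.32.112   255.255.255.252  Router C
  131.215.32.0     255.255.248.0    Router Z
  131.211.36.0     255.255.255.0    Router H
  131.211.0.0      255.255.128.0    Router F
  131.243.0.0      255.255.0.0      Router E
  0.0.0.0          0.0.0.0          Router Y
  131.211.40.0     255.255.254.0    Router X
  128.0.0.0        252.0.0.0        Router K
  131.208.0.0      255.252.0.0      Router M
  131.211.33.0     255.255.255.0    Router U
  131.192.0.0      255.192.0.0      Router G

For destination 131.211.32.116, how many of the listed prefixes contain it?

5

Prefixes containing 131.211.32.116:
  0.0.0.0/0 (default, matches everything)
  128.0.0.0/6 (128.0.0.0 - 131.255.255.255)
  131.192.0.0/10 (131.192.0.0 - 131.255.255.255)
  131.208.0.0/14 (131.208.0.0 - 131.211.255.255)
  131.211.0.0/17 (131.211.0.0 - 131.211.127.255)
Total matching entries: 5.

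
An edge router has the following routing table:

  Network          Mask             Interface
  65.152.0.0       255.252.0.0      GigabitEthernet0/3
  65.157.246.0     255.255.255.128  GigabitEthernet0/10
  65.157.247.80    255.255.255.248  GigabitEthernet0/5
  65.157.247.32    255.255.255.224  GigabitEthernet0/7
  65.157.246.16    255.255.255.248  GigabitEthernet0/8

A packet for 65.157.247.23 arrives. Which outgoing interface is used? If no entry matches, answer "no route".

No entry's prefix contains 65.157.247.23; there is no default route.

no route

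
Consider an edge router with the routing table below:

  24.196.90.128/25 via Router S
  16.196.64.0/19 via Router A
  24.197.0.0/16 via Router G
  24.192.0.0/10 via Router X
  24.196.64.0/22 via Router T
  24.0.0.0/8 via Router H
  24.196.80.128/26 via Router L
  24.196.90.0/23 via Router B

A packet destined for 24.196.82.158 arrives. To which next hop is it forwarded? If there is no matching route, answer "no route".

Routes whose prefix contains 24.196.82.158:
  24.0.0.0/8 (24.0.0.0 - 24.255.255.255) -> Router H
  24.192.0.0/10 (24.192.0.0 - 24.255.255.255) -> Router X
More-specific entries that do NOT match:
  24.196.80.128/26 (24.196.80.128 - 24.196.80.191) does not contain 24.196.82.158
  24.196.90.128/25 (24.196.90.128 - 24.196.90.255) does not contain 24.196.82.158
  24.196.90.0/23 (24.196.90.0 - 24.196.91.255) does not contain 24.196.82.158
  24.196.64.0/22 (24.196.64.0 - 24.196.67.255) does not contain 24.196.82.158
  16.196.64.0/19 (16.196.64.0 - 16.196.95.255) does not contain 24.196.82.158
  24.197.0.0/16 (24.197.0.0 - 24.197.255.255) does not contain 24.196.82.158
Longest matching prefix is /10 -> next hop Router X.

Router X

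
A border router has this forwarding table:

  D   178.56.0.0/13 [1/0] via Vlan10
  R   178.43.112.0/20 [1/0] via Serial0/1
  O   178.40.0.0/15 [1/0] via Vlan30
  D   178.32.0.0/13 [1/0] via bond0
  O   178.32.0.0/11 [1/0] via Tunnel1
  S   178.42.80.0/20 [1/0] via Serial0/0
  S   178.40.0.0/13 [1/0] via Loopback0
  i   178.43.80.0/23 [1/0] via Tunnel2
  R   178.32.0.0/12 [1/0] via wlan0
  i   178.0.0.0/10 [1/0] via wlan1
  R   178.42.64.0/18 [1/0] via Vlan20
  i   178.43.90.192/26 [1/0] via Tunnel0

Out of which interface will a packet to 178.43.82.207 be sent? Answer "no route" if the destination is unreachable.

Routes whose prefix contains 178.43.82.207:
  178.0.0.0/10 (178.0.0.0 - 178.63.255.255) -> wlan1
  178.32.0.0/11 (178.32.0.0 - 178.63.255.255) -> Tunnel1
  178.32.0.0/12 (178.32.0.0 - 178.47.255.255) -> wlan0
  178.40.0.0/13 (178.40.0.0 - 178.47.255.255) -> Loopback0
More-specific entries that do NOT match:
  178.43.90.192/26 (178.43.90.192 - 178.43.90.255) does not contain 178.43.82.207
  178.43.80.0/23 (178.43.80.0 - 178.43.81.255) does not contain 178.43.82.207
  178.43.112.0/20 (178.43.112.0 - 178.43.127.255) does not contain 178.43.82.207
  178.42.80.0/20 (178.42.80.0 - 178.42.95.255) does not contain 178.43.82.207
  178.42.64.0/18 (178.42.64.0 - 178.42.127.255) does not contain 178.43.82.207
  178.40.0.0/15 (178.40.0.0 - 178.41.255.255) does not contain 178.43.82.207
Longest matching prefix is /13 -> interface Loopback0.

Loopback0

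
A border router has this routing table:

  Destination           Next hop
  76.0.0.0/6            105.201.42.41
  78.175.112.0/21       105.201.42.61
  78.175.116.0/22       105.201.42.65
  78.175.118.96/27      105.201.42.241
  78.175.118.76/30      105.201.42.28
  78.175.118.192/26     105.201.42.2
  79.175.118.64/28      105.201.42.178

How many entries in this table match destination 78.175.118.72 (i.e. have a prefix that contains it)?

Prefixes containing 78.175.118.72:
  76.0.0.0/6 (76.0.0.0 - 79.255.255.255)
  78.175.112.0/21 (78.175.112.0 - 78.175.119.255)
  78.175.116.0/22 (78.175.116.0 - 78.175.119.255)
Total matching entries: 3.

3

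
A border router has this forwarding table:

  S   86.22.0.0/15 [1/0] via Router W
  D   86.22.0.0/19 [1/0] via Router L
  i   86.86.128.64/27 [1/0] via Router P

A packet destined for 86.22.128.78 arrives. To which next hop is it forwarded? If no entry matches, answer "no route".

Router W

Routes whose prefix contains 86.22.128.78:
  86.22.0.0/15 (86.22.0.0 - 86.23.255.255) -> Router W
More-specific entries that do NOT match:
  86.86.128.64/27 (86.86.128.64 - 86.86.128.95) does not contain 86.22.128.78
  86.22.0.0/19 (86.22.0.0 - 86.22.31.255) does not contain 86.22.128.78
Longest matching prefix is /15 -> next hop Router W.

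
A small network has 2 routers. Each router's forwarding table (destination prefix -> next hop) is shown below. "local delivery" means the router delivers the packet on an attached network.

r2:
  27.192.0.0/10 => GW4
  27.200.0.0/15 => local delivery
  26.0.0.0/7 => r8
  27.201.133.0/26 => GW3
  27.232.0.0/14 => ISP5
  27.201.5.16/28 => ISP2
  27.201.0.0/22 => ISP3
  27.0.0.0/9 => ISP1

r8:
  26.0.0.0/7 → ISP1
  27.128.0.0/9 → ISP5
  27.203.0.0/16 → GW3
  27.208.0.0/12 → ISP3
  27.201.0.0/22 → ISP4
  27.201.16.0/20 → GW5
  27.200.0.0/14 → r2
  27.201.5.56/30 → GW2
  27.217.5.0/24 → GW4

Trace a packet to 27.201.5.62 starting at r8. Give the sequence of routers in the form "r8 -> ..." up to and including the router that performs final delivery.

At r8: longest match for 27.201.5.62 is 27.200.0.0/14 -> r2
At r2: longest match for 27.201.5.62 is 27.200.0.0/15 -> local delivery

r8 -> r2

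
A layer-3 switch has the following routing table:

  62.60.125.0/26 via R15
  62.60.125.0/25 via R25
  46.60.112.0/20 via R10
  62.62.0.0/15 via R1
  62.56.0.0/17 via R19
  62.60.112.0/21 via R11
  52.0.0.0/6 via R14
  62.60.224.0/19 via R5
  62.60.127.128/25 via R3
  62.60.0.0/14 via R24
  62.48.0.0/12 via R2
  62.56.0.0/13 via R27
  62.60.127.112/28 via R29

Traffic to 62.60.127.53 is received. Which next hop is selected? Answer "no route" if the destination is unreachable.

Routes whose prefix contains 62.60.127.53:
  62.48.0.0/12 (62.48.0.0 - 62.63.255.255) -> R2
  62.56.0.0/13 (62.56.0.0 - 62.63.255.255) -> R27
  62.60.0.0/14 (62.60.0.0 - 62.63.255.255) -> R24
More-specific entries that do NOT match:
  62.60.127.112/28 (62.60.127.112 - 62.60.127.127) does not contain 62.60.127.53
  62.60.125.0/26 (62.60.125.0 - 62.60.125.63) does not contain 62.60.127.53
  62.60.125.0/25 (62.60.125.0 - 62.60.125.127) does not contain 62.60.127.53
  62.60.127.128/25 (62.60.127.128 - 62.60.127.255) does not contain 62.60.127.53
  62.60.112.0/21 (62.60.112.0 - 62.60.119.255) does not contain 62.60.127.53
  46.60.112.0/20 (46.60.112.0 - 46.60.127.255) does not contain 62.60.127.53
  62.60.224.0/19 (62.60.224.0 - 62.60.255.255) does not contain 62.60.127.53
  62.56.0.0/17 (62.56.0.0 - 62.56.127.255) does not contain 62.60.127.53
  62.62.0.0/15 (62.62.0.0 - 62.63.255.255) does not contain 62.60.127.53
Longest matching prefix is /14 -> next hop R24.

R24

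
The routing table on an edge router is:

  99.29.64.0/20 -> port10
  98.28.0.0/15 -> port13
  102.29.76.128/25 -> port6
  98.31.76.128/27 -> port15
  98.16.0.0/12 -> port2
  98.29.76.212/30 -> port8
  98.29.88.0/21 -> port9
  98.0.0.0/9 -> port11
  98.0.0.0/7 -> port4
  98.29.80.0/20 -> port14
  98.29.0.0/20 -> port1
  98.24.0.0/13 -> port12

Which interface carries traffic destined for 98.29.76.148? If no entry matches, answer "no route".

port13

Routes whose prefix contains 98.29.76.148:
  98.0.0.0/7 (98.0.0.0 - 99.255.255.255) -> port4
  98.0.0.0/9 (98.0.0.0 - 98.127.255.255) -> port11
  98.16.0.0/12 (98.16.0.0 - 98.31.255.255) -> port2
  98.24.0.0/13 (98.24.0.0 - 98.31.255.255) -> port12
  98.28.0.0/15 (98.28.0.0 - 98.29.255.255) -> port13
More-specific entries that do NOT match:
  98.29.76.212/30 (98.29.76.212 - 98.29.76.215) does not contain 98.29.76.148
  98.31.76.128/27 (98.31.76.128 - 98.31.76.159) does not contain 98.29.76.148
  102.29.76.128/25 (102.29.76.128 - 102.29.76.255) does not contain 98.29.76.148
  98.29.88.0/21 (98.29.88.0 - 98.29.95.255) does not contain 98.29.76.148
  99.29.64.0/20 (99.29.64.0 - 99.29.79.255) does not contain 98.29.76.148
  98.29.80.0/20 (98.29.80.0 - 98.29.95.255) does not contain 98.29.76.148
  98.29.0.0/20 (98.29.0.0 - 98.29.15.255) does not contain 98.29.76.148
Longest matching prefix is /15 -> interface port13.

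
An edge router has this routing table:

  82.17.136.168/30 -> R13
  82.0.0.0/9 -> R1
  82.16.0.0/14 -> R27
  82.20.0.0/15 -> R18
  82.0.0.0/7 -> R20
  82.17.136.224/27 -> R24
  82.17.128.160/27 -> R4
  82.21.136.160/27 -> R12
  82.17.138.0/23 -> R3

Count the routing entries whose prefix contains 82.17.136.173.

3

Prefixes containing 82.17.136.173:
  82.0.0.0/7 (82.0.0.0 - 83.255.255.255)
  82.0.0.0/9 (82.0.0.0 - 82.127.255.255)
  82.16.0.0/14 (82.16.0.0 - 82.19.255.255)
Total matching entries: 3.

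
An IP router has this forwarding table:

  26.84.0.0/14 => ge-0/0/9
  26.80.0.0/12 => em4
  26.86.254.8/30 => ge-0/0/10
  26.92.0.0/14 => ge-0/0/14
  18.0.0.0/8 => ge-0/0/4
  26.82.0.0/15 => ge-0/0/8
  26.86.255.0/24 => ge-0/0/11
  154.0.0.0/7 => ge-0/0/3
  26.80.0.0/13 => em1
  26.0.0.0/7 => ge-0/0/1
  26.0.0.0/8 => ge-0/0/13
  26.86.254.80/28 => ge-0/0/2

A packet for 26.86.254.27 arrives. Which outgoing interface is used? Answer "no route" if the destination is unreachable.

Routes whose prefix contains 26.86.254.27:
  26.0.0.0/7 (26.0.0.0 - 27.255.255.255) -> ge-0/0/1
  26.0.0.0/8 (26.0.0.0 - 26.255.255.255) -> ge-0/0/13
  26.80.0.0/12 (26.80.0.0 - 26.95.255.255) -> em4
  26.80.0.0/13 (26.80.0.0 - 26.87.255.255) -> em1
  26.84.0.0/14 (26.84.0.0 - 26.87.255.255) -> ge-0/0/9
More-specific entries that do NOT match:
  26.86.254.8/30 (26.86.254.8 - 26.86.254.11) does not contain 26.86.254.27
  26.86.254.80/28 (26.86.254.80 - 26.86.254.95) does not contain 26.86.254.27
  26.86.255.0/24 (26.86.255.0 - 26.86.255.255) does not contain 26.86.254.27
  26.82.0.0/15 (26.82.0.0 - 26.83.255.255) does not contain 26.86.254.27
Longest matching prefix is /14 -> interface ge-0/0/9.

ge-0/0/9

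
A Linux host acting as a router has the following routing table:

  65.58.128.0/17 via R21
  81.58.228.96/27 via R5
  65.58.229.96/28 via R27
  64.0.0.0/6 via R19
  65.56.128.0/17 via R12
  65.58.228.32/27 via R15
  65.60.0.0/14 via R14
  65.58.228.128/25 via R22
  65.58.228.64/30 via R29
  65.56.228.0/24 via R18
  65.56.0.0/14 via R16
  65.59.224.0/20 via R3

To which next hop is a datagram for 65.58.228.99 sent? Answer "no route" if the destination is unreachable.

Routes whose prefix contains 65.58.228.99:
  64.0.0.0/6 (64.0.0.0 - 67.255.255.255) -> R19
  65.56.0.0/14 (65.56.0.0 - 65.59.255.255) -> R16
  65.58.128.0/17 (65.58.128.0 - 65.58.255.255) -> R21
More-specific entries that do NOT match:
  65.58.228.64/30 (65.58.228.64 - 65.58.228.67) does not contain 65.58.228.99
  65.58.229.96/28 (65.58.229.96 - 65.58.229.111) does not contain 65.58.228.99
  81.58.228.96/27 (81.58.228.96 - 81.58.228.127) does not contain 65.58.228.99
  65.58.228.32/27 (65.58.228.32 - 65.58.228.63) does not contain 65.58.228.99
  65.58.228.128/25 (65.58.228.128 - 65.58.228.255) does not contain 65.58.228.99
  65.56.228.0/24 (65.56.228.0 - 65.56.228.255) does not contain 65.58.228.99
  65.59.224.0/20 (65.59.224.0 - 65.59.239.255) does not contain 65.58.228.99
Longest matching prefix is /17 -> next hop R21.

R21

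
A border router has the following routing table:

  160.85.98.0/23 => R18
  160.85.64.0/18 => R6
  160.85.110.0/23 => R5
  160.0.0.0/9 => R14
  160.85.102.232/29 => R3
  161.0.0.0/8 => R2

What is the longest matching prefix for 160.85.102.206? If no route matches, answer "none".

Entries matching 160.85.102.206:
  160.0.0.0/9 (160.0.0.0 - 160.127.255.255)
  160.85.64.0/18 (160.85.64.0 - 160.85.127.255)
Most specific is 160.85.64.0/18.

160.85.64.0/18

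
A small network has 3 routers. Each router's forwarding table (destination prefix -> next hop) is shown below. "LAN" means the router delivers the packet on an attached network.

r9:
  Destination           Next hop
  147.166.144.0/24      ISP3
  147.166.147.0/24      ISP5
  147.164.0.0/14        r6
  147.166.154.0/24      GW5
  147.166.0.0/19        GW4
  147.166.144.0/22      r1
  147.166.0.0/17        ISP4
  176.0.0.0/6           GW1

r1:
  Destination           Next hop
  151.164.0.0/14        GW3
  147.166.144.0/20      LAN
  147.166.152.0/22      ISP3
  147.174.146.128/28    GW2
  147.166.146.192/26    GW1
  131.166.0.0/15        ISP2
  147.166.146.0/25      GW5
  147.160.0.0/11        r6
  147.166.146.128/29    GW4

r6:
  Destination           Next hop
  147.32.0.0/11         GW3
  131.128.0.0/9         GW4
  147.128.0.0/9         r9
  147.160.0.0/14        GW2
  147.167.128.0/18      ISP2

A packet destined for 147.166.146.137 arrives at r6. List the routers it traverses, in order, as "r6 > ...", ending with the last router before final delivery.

At r6: longest match for 147.166.146.137 is 147.128.0.0/9 -> r9
At r9: longest match for 147.166.146.137 is 147.166.144.0/22 -> r1
At r1: longest match for 147.166.146.137 is 147.166.144.0/20 -> LAN

r6 > r9 > r1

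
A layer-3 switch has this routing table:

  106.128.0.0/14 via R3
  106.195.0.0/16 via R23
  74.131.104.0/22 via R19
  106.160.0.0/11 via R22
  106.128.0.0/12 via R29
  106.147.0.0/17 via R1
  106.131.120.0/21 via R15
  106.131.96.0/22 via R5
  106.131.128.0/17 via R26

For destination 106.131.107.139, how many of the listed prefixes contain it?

2

Prefixes containing 106.131.107.139:
  106.128.0.0/12 (106.128.0.0 - 106.143.255.255)
  106.128.0.0/14 (106.128.0.0 - 106.131.255.255)
Total matching entries: 2.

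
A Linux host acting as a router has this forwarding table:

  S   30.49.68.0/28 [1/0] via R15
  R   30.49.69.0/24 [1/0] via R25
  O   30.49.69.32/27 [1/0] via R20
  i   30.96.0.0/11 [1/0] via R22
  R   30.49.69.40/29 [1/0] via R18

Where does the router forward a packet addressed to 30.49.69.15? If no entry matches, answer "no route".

Routes whose prefix contains 30.49.69.15:
  30.49.69.0/24 (30.49.69.0 - 30.49.69.255) -> R25
More-specific entries that do NOT match:
  30.49.69.40/29 (30.49.69.40 - 30.49.69.47) does not contain 30.49.69.15
  30.49.68.0/28 (30.49.68.0 - 30.49.68.15) does not contain 30.49.69.15
  30.49.69.32/27 (30.49.69.32 - 30.49.69.63) does not contain 30.49.69.15
Longest matching prefix is /24 -> next hop R25.

R25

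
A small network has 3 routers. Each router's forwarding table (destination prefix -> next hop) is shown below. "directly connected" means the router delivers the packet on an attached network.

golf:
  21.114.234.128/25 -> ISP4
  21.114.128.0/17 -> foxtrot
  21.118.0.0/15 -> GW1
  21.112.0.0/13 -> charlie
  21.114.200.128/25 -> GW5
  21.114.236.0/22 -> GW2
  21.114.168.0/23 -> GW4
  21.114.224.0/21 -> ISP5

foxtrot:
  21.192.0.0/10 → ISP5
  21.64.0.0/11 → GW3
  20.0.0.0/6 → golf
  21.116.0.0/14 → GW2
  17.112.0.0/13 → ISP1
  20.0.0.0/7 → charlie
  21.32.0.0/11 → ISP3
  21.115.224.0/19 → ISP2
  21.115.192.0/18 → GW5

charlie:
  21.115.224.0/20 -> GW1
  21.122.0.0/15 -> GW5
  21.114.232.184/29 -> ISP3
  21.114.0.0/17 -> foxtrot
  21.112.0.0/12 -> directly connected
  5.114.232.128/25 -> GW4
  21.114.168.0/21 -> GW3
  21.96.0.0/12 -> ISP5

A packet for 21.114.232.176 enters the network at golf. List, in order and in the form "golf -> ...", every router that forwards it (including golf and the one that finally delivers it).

golf -> foxtrot -> charlie

At golf: longest match for 21.114.232.176 is 21.114.128.0/17 -> foxtrot
At foxtrot: longest match for 21.114.232.176 is 20.0.0.0/7 -> charlie
At charlie: longest match for 21.114.232.176 is 21.112.0.0/12 -> directly connected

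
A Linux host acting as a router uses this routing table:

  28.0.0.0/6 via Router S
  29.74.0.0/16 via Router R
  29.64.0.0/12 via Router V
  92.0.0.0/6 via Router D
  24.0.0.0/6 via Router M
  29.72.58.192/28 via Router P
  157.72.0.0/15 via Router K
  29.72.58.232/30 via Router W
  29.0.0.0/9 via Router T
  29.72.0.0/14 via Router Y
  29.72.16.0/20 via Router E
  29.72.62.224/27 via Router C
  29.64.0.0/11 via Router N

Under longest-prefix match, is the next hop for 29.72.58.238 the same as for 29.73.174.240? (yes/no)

yes

29.72.58.238: longest match 29.72.0.0/14 -> Router Y
29.73.174.240: longest match 29.72.0.0/14 -> Router Y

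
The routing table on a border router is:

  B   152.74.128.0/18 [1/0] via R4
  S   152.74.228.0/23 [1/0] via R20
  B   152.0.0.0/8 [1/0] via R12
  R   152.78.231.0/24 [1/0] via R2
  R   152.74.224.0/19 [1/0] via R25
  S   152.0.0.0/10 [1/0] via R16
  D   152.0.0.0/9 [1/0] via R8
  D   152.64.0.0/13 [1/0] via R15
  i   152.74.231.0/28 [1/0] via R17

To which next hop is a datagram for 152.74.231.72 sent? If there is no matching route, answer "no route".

R25

Routes whose prefix contains 152.74.231.72:
  152.0.0.0/8 (152.0.0.0 - 152.255.255.255) -> R12
  152.0.0.0/9 (152.0.0.0 - 152.127.255.255) -> R8
  152.74.224.0/19 (152.74.224.0 - 152.74.255.255) -> R25
More-specific entries that do NOT match:
  152.74.231.0/28 (152.74.231.0 - 152.74.231.15) does not contain 152.74.231.72
  152.78.231.0/24 (152.78.231.0 - 152.78.231.255) does not contain 152.74.231.72
  152.74.228.0/23 (152.74.228.0 - 152.74.229.255) does not contain 152.74.231.72
Longest matching prefix is /19 -> next hop R25.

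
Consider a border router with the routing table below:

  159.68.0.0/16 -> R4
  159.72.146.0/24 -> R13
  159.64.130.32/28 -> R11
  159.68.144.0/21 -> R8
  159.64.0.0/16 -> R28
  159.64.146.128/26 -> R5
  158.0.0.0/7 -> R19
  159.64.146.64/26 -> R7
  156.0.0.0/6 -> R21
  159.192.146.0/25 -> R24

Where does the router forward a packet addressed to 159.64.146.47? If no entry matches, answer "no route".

R28

Routes whose prefix contains 159.64.146.47:
  156.0.0.0/6 (156.0.0.0 - 159.255.255.255) -> R21
  158.0.0.0/7 (158.0.0.0 - 159.255.255.255) -> R19
  159.64.0.0/16 (159.64.0.0 - 159.64.255.255) -> R28
More-specific entries that do NOT match:
  159.64.130.32/28 (159.64.130.32 - 159.64.130.47) does not contain 159.64.146.47
  159.64.146.128/26 (159.64.146.128 - 159.64.146.191) does not contain 159.64.146.47
  159.64.146.64/26 (159.64.146.64 - 159.64.146.127) does not contain 159.64.146.47
  159.192.146.0/25 (159.192.146.0 - 159.192.146.127) does not contain 159.64.146.47
  159.72.146.0/24 (159.72.146.0 - 159.72.146.255) does not contain 159.64.146.47
  159.68.144.0/21 (159.68.144.0 - 159.68.151.255) does not contain 159.64.146.47
Longest matching prefix is /16 -> next hop R28.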